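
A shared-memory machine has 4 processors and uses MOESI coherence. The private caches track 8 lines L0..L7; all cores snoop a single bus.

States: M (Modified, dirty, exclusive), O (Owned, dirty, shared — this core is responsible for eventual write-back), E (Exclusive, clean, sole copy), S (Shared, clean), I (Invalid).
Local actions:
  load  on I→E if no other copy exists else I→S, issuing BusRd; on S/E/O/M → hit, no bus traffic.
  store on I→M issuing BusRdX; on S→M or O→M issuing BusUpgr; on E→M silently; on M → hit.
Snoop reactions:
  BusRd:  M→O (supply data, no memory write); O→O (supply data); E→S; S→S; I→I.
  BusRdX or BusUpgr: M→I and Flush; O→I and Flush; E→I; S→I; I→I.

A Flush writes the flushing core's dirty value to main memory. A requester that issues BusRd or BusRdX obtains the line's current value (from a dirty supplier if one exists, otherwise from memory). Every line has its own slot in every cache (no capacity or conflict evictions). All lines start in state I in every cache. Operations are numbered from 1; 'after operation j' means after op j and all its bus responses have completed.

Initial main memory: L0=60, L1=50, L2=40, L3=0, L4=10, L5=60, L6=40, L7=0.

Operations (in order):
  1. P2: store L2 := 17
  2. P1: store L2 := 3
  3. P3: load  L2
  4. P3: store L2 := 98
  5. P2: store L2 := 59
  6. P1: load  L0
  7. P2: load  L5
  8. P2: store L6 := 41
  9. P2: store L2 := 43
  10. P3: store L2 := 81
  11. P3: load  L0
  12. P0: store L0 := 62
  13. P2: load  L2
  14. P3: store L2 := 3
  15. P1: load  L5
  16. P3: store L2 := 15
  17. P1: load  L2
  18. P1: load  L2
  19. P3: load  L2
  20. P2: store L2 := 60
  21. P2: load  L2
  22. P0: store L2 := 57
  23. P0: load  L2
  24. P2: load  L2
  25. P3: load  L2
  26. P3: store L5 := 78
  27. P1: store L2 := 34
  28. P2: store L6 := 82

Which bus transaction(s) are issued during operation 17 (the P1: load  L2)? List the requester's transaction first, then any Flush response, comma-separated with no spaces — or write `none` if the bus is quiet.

bus = BusRd

  op1 P2: store L2 := 17 → I/I/M/I on L2; bus BusRdX; mem=40
  op2 P1: store L2 := 3 → I/M/I/I on L2; bus BusRdX Flush; mem=17
  op3 P3: load  L2 → I/O/I/S on L2; bus BusRd; mem=17
  op4 P3: store L2 := 98 → I/I/I/M on L2; bus BusUpgr Flush; mem=3
  op5 P2: store L2 := 59 → I/I/M/I on L2; bus BusRdX Flush; mem=98
  op6 P1: load  L0 → I/E/I/I on L0; bus BusRd; mem=60
  op7 P2: load  L5 → I/I/E/I on L5; bus BusRd; mem=60
  op8 P2: store L6 := 41 → I/I/M/I on L6; bus BusRdX; mem=40
  op9 P2: store L2 := 43 → I/I/M/I on L2; bus (none); mem=98
  op10 P3: store L2 := 81 → I/I/I/M on L2; bus BusRdX Flush; mem=43
  op11 P3: load  L0 → I/S/I/S on L0; bus BusRd; mem=60
  op12 P0: store L0 := 62 → M/I/I/I on L0; bus BusRdX; mem=60
  op13 P2: load  L2 → I/I/S/O on L2; bus BusRd; mem=43
  op14 P3: store L2 := 3 → I/I/I/M on L2; bus BusUpgr; mem=43
  op15 P1: load  L5 → I/S/S/I on L5; bus BusRd; mem=60
  op16 P3: store L2 := 15 → I/I/I/M on L2; bus (none); mem=43
  op17 P1: load  L2 → I/S/I/O on L2; bus BusRd; mem=43
  op18 P1: load  L2 → I/S/I/O on L2; bus (none); mem=43
  op19 P3: load  L2 → I/S/I/O on L2; bus (none); mem=43
  op20 P2: store L2 := 60 → I/I/M/I on L2; bus BusRdX Flush; mem=15
  op21 P2: load  L2 → I/I/M/I on L2; bus (none); mem=15
  op22 P0: store L2 := 57 → M/I/I/I on L2; bus BusRdX Flush; mem=60
  op23 P0: load  L2 → M/I/I/I on L2; bus (none); mem=60
  op24 P2: load  L2 → O/I/S/I on L2; bus BusRd; mem=60
  op25 P3: load  L2 → O/I/S/S on L2; bus BusRd; mem=60
  op26 P3: store L5 := 78 → I/I/I/M on L5; bus BusRdX; mem=60
  op27 P1: store L2 := 34 → I/M/I/I on L2; bus BusRdX Flush; mem=57
  op28 P2: store L6 := 82 → I/I/M/I on L6; bus (none); mem=40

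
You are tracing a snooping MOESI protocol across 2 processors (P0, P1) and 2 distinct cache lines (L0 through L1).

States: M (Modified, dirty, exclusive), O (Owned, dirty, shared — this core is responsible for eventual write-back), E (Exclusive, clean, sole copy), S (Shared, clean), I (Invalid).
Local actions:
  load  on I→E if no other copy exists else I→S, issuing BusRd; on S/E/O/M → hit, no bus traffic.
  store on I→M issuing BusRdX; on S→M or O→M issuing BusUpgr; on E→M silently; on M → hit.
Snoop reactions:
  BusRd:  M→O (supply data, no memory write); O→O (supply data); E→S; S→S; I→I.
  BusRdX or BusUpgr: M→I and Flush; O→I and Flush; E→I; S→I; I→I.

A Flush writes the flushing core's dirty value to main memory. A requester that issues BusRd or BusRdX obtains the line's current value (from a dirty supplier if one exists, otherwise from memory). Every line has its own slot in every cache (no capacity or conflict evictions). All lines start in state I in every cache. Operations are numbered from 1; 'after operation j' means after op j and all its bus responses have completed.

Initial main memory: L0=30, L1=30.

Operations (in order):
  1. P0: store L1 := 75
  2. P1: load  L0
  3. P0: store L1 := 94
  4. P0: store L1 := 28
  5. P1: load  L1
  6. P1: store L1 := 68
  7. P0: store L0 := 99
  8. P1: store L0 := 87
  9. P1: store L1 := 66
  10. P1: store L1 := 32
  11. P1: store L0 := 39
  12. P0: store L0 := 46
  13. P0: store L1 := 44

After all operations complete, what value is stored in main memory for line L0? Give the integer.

memory[L0] = 39

  op1 P0: store L1 := 75 → M/I on L1; bus BusRdX; mem=30
  op2 P1: load  L0 → I/E on L0; bus BusRd; mem=30
  op3 P0: store L1 := 94 → M/I on L1; bus (none); mem=30
  op4 P0: store L1 := 28 → M/I on L1; bus (none); mem=30
  op5 P1: load  L1 → O/S on L1; bus BusRd; mem=30
  op6 P1: store L1 := 68 → I/M on L1; bus BusUpgr Flush; mem=28
  op7 P0: store L0 := 99 → M/I on L0; bus BusRdX; mem=30
  op8 P1: store L0 := 87 → I/M on L0; bus BusRdX Flush; mem=99
  op9 P1: store L1 := 66 → I/M on L1; bus (none); mem=28
  op10 P1: store L1 := 32 → I/M on L1; bus (none); mem=28
  op11 P1: store L0 := 39 → I/M on L0; bus (none); mem=99
  op12 P0: store L0 := 46 → M/I on L0; bus BusRdX Flush; mem=39
  op13 P0: store L1 := 44 → M/I on L1; bus BusRdX Flush; mem=32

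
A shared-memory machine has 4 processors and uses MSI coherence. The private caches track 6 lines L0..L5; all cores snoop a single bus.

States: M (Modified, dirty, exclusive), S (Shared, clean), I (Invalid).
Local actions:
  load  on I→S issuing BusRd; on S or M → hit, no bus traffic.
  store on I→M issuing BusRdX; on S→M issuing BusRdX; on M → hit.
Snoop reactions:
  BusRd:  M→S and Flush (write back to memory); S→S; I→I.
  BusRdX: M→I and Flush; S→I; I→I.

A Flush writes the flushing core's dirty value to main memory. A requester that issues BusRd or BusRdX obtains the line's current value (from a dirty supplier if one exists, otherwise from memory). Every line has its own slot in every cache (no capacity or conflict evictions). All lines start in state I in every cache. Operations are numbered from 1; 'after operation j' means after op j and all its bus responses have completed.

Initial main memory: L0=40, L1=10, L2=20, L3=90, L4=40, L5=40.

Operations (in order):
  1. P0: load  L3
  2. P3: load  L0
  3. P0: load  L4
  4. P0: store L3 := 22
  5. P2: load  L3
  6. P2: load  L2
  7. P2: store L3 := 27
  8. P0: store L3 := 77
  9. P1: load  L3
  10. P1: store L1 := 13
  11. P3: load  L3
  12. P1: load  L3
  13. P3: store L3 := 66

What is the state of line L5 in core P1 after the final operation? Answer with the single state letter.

1. P0: load  L3  bus=[BusRd]  L3: P0=S P1=I P2=I P3=I  mem[L3]=90
2. P3: load  L0  bus=[BusRd]  L0: P0=I P1=I P2=I P3=S  mem[L0]=40
3. P0: load  L4  bus=[BusRd]  L4: P0=S P1=I P2=I P3=I  mem[L4]=40
4. P0: store L3 := 22  bus=[BusRdX]  L3: P0=M P1=I P2=I P3=I  mem[L3]=90
5. P2: load  L3  bus=[BusRd,Flush]  L3: P0=S P1=I P2=S P3=I  mem[L3]=22
6. P2: load  L2  bus=[BusRd]  L2: P0=I P1=I P2=S P3=I  mem[L2]=20
7. P2: store L3 := 27  bus=[BusRdX]  L3: P0=I P1=I P2=M P3=I  mem[L3]=22
8. P0: store L3 := 77  bus=[BusRdX,Flush]  L3: P0=M P1=I P2=I P3=I  mem[L3]=27
9. P1: load  L3  bus=[BusRd,Flush]  L3: P0=S P1=S P2=I P3=I  mem[L3]=77
10. P1: store L1 := 13  bus=[BusRdX]  L1: P0=I P1=M P2=I P3=I  mem[L1]=10
11. P3: load  L3  bus=[BusRd]  L3: P0=S P1=S P2=I P3=S  mem[L3]=77
12. P1: load  L3  bus=[-]  L3: P0=S P1=S P2=I P3=S  mem[L3]=77
13. P3: store L3 := 66  bus=[BusRdX]  L3: P0=I P1=I P2=I P3=M  mem[L3]=77

state = I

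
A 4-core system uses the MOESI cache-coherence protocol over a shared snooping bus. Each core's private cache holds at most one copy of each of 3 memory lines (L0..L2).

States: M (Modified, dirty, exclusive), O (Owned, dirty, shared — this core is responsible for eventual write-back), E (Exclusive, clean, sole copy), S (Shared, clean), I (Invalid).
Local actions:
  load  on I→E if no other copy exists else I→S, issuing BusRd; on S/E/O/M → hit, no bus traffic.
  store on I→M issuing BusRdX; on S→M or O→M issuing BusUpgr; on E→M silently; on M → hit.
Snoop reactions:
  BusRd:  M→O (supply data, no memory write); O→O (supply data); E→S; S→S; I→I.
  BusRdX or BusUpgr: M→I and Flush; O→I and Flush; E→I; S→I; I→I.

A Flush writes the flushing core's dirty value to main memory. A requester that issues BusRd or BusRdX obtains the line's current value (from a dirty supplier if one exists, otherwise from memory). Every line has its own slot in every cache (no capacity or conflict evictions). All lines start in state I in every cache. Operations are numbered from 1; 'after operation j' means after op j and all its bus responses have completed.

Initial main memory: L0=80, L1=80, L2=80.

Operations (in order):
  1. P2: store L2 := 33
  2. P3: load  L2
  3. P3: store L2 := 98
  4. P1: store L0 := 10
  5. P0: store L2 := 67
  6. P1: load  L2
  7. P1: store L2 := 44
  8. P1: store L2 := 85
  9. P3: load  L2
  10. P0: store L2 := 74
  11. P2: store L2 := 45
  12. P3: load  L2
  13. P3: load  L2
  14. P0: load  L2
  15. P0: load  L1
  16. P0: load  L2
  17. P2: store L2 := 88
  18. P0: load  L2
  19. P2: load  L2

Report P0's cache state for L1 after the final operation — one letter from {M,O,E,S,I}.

state = E

1. P2: store L2 := 33  bus=[BusRdX]  L2: P0=I P1=I P2=M P3=I  mem[L2]=80
2. P3: load  L2  bus=[BusRd]  L2: P0=I P1=I P2=O P3=S  mem[L2]=80
3. P3: store L2 := 98  bus=[BusUpgr,Flush]  L2: P0=I P1=I P2=I P3=M  mem[L2]=33
4. P1: store L0 := 10  bus=[BusRdX]  L0: P0=I P1=M P2=I P3=I  mem[L0]=80
5. P0: store L2 := 67  bus=[BusRdX,Flush]  L2: P0=M P1=I P2=I P3=I  mem[L2]=98
6. P1: load  L2  bus=[BusRd]  L2: P0=O P1=S P2=I P3=I  mem[L2]=98
7. P1: store L2 := 44  bus=[BusUpgr,Flush]  L2: P0=I P1=M P2=I P3=I  mem[L2]=67
8. P1: store L2 := 85  bus=[-]  L2: P0=I P1=M P2=I P3=I  mem[L2]=67
9. P3: load  L2  bus=[BusRd]  L2: P0=I P1=O P2=I P3=S  mem[L2]=67
10. P0: store L2 := 74  bus=[BusRdX,Flush]  L2: P0=M P1=I P2=I P3=I  mem[L2]=85
11. P2: store L2 := 45  bus=[BusRdX,Flush]  L2: P0=I P1=I P2=M P3=I  mem[L2]=74
12. P3: load  L2  bus=[BusRd]  L2: P0=I P1=I P2=O P3=S  mem[L2]=74
13. P3: load  L2  bus=[-]  L2: P0=I P1=I P2=O P3=S  mem[L2]=74
14. P0: load  L2  bus=[BusRd]  L2: P0=S P1=I P2=O P3=S  mem[L2]=74
15. P0: load  L1  bus=[BusRd]  L1: P0=E P1=I P2=I P3=I  mem[L1]=80
16. P0: load  L2  bus=[-]  L2: P0=S P1=I P2=O P3=S  mem[L2]=74
17. P2: store L2 := 88  bus=[BusUpgr]  L2: P0=I P1=I P2=M P3=I  mem[L2]=74
18. P0: load  L2  bus=[BusRd]  L2: P0=S P1=I P2=O P3=I  mem[L2]=74
19. P2: load  L2  bus=[-]  L2: P0=S P1=I P2=O P3=I  mem[L2]=74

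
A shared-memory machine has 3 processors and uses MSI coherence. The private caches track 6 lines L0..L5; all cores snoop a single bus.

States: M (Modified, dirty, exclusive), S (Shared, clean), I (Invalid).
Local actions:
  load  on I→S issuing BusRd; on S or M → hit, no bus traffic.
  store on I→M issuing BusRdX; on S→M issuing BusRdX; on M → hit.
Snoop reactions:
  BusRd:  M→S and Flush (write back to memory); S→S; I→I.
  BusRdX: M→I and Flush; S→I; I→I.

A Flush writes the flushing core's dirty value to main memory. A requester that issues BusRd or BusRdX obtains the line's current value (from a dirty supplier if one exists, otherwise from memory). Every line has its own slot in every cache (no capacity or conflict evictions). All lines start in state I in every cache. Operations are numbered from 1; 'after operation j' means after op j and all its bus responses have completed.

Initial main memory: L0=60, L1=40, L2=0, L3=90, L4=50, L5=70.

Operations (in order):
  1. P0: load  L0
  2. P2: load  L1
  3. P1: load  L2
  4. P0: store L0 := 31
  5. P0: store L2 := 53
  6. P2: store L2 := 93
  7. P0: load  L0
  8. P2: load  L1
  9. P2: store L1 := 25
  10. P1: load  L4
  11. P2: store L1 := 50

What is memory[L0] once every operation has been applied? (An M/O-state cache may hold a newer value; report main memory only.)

step 1: P0: load  L0  ⟶  SII  (L0)  txn=BusRd  M[L0]=60
step 2: P2: load  L1  ⟶  IIS  (L1)  txn=BusRd  M[L1]=40
step 3: P1: load  L2  ⟶  ISI  (L2)  txn=BusRd  M[L2]=0
step 4: P0: store L0 := 31  ⟶  MII  (L0)  txn=BusRdX  M[L0]=60
step 5: P0: store L2 := 53  ⟶  MII  (L2)  txn=BusRdX  M[L2]=0
step 6: P2: store L2 := 93  ⟶  IIM  (L2)  txn=BusRdX+Flush  M[L2]=53
step 7: P0: load  L0  ⟶  MII  (L0)  txn=∅  M[L0]=60
step 8: P2: load  L1  ⟶  IIS  (L1)  txn=∅  M[L1]=40
step 9: P2: store L1 := 25  ⟶  IIM  (L1)  txn=BusRdX  M[L1]=40
step 10: P1: load  L4  ⟶  ISI  (L4)  txn=BusRd  M[L4]=50
step 11: P2: store L1 := 50  ⟶  IIM  (L1)  txn=∅  M[L1]=40

memory[L0] = 60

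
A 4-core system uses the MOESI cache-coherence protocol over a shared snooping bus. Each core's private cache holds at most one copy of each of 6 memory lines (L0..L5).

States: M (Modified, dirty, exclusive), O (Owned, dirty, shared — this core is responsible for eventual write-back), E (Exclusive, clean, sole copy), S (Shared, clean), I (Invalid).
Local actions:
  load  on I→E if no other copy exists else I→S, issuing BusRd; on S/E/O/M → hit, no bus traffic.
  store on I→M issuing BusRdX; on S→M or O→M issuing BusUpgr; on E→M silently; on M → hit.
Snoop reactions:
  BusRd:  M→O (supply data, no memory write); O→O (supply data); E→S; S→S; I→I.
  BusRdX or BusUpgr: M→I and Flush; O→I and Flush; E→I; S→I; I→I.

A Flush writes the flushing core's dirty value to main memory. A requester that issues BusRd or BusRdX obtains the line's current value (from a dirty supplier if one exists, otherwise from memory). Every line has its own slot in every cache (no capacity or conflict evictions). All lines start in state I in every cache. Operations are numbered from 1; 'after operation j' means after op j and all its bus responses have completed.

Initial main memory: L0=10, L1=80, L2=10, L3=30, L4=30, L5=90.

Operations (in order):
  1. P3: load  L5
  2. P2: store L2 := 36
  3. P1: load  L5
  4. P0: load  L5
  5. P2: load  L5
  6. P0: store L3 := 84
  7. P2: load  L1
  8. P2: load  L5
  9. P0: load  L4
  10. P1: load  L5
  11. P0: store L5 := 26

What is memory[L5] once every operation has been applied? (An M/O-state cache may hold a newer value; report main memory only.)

memory[L5] = 90

  op1 P3: load  L5 → I/I/I/E on L5; bus BusRd; mem=90
  op2 P2: store L2 := 36 → I/I/M/I on L2; bus BusRdX; mem=10
  op3 P1: load  L5 → I/S/I/S on L5; bus BusRd; mem=90
  op4 P0: load  L5 → S/S/I/S on L5; bus BusRd; mem=90
  op5 P2: load  L5 → S/S/S/S on L5; bus BusRd; mem=90
  op6 P0: store L3 := 84 → M/I/I/I on L3; bus BusRdX; mem=30
  op7 P2: load  L1 → I/I/E/I on L1; bus BusRd; mem=80
  op8 P2: load  L5 → S/S/S/S on L5; bus (none); mem=90
  op9 P0: load  L4 → E/I/I/I on L4; bus BusRd; mem=30
  op10 P1: load  L5 → S/S/S/S on L5; bus (none); mem=90
  op11 P0: store L5 := 26 → M/I/I/I on L5; bus BusUpgr; mem=90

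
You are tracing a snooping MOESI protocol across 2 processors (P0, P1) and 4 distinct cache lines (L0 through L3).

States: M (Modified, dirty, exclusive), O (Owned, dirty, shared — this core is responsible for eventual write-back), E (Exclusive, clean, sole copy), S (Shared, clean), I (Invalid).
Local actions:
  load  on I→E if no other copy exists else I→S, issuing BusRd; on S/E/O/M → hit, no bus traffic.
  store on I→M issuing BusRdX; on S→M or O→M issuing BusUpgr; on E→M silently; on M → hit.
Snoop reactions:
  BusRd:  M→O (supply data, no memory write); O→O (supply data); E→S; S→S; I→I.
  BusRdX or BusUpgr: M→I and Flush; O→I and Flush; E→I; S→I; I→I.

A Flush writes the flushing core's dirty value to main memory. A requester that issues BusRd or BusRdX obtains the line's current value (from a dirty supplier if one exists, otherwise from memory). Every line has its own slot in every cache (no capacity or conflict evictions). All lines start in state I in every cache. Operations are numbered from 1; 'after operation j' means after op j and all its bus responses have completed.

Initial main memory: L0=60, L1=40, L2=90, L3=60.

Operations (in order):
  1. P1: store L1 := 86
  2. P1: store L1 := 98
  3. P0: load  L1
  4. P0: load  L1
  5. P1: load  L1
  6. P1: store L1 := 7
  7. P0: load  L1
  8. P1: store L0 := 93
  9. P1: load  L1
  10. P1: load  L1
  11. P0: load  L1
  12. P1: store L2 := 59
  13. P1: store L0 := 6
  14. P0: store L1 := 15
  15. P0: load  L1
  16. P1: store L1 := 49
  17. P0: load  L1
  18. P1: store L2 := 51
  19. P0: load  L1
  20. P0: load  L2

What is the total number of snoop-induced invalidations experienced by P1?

invalidations = 1

  op1 P1: store L1 := 86 → I/M on L1; bus BusRdX; mem=40
  op2 P1: store L1 := 98 → I/M on L1; bus (none); mem=40
  op3 P0: load  L1 → S/O on L1; bus BusRd; mem=40
  op4 P0: load  L1 → S/O on L1; bus (none); mem=40
  op5 P1: load  L1 → S/O on L1; bus (none); mem=40
  op6 P1: store L1 := 7 → I/M on L1; bus BusUpgr; mem=40
  op7 P0: load  L1 → S/O on L1; bus BusRd; mem=40
  op8 P1: store L0 := 93 → I/M on L0; bus BusRdX; mem=60
  op9 P1: load  L1 → S/O on L1; bus (none); mem=40
  op10 P1: load  L1 → S/O on L1; bus (none); mem=40
  op11 P0: load  L1 → S/O on L1; bus (none); mem=40
  op12 P1: store L2 := 59 → I/M on L2; bus BusRdX; mem=90
  op13 P1: store L0 := 6 → I/M on L0; bus (none); mem=60
  op14 P0: store L1 := 15 → M/I on L1; bus BusUpgr Flush; mem=7
  op15 P0: load  L1 → M/I on L1; bus (none); mem=7
  op16 P1: store L1 := 49 → I/M on L1; bus BusRdX Flush; mem=15
  op17 P0: load  L1 → S/O on L1; bus BusRd; mem=15
  op18 P1: store L2 := 51 → I/M on L2; bus (none); mem=90
  op19 P0: load  L1 → S/O on L1; bus (none); mem=15
  op20 P0: load  L2 → S/O on L2; bus BusRd; mem=90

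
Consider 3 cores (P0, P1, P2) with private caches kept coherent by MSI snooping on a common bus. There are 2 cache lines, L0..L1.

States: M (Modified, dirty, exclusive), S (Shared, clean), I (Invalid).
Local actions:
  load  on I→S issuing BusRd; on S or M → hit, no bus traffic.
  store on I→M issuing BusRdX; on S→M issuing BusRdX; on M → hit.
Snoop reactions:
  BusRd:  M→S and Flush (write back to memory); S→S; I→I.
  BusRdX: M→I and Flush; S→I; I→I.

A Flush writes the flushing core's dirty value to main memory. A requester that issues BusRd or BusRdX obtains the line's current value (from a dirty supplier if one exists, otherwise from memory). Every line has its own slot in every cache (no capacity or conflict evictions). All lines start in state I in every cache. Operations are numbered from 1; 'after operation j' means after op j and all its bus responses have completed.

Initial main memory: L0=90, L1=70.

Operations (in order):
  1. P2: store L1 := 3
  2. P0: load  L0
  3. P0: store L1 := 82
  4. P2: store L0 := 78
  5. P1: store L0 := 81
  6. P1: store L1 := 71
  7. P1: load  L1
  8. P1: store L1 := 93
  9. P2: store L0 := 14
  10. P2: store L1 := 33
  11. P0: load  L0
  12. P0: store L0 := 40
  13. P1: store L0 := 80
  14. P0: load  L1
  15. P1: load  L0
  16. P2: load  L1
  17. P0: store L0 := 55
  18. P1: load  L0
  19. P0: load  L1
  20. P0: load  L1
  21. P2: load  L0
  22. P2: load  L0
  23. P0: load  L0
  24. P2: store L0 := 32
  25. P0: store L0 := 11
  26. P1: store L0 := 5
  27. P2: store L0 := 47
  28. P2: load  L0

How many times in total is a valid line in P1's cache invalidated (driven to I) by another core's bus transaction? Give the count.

invalidations = 5

1. P2: store L1 := 3  bus=[BusRdX]  L1: P0=I P1=I P2=M  mem[L1]=70
2. P0: load  L0  bus=[BusRd]  L0: P0=S P1=I P2=I  mem[L0]=90
3. P0: store L1 := 82  bus=[BusRdX,Flush]  L1: P0=M P1=I P2=I  mem[L1]=3
4. P2: store L0 := 78  bus=[BusRdX]  L0: P0=I P1=I P2=M  mem[L0]=90
5. P1: store L0 := 81  bus=[BusRdX,Flush]  L0: P0=I P1=M P2=I  mem[L0]=78
6. P1: store L1 := 71  bus=[BusRdX,Flush]  L1: P0=I P1=M P2=I  mem[L1]=82
7. P1: load  L1  bus=[-]  L1: P0=I P1=M P2=I  mem[L1]=82
8. P1: store L1 := 93  bus=[-]  L1: P0=I P1=M P2=I  mem[L1]=82
9. P2: store L0 := 14  bus=[BusRdX,Flush]  L0: P0=I P1=I P2=M  mem[L0]=81
10. P2: store L1 := 33  bus=[BusRdX,Flush]  L1: P0=I P1=I P2=M  mem[L1]=93
11. P0: load  L0  bus=[BusRd,Flush]  L0: P0=S P1=I P2=S  mem[L0]=14
12. P0: store L0 := 40  bus=[BusRdX]  L0: P0=M P1=I P2=I  mem[L0]=14
13. P1: store L0 := 80  bus=[BusRdX,Flush]  L0: P0=I P1=M P2=I  mem[L0]=40
14. P0: load  L1  bus=[BusRd,Flush]  L1: P0=S P1=I P2=S  mem[L1]=33
15. P1: load  L0  bus=[-]  L0: P0=I P1=M P2=I  mem[L0]=40
16. P2: load  L1  bus=[-]  L1: P0=S P1=I P2=S  mem[L1]=33
17. P0: store L0 := 55  bus=[BusRdX,Flush]  L0: P0=M P1=I P2=I  mem[L0]=80
18. P1: load  L0  bus=[BusRd,Flush]  L0: P0=S P1=S P2=I  mem[L0]=55
19. P0: load  L1  bus=[-]  L1: P0=S P1=I P2=S  mem[L1]=33
20. P0: load  L1  bus=[-]  L1: P0=S P1=I P2=S  mem[L1]=33
21. P2: load  L0  bus=[BusRd]  L0: P0=S P1=S P2=S  mem[L0]=55
22. P2: load  L0  bus=[-]  L0: P0=S P1=S P2=S  mem[L0]=55
23. P0: load  L0  bus=[-]  L0: P0=S P1=S P2=S  mem[L0]=55
24. P2: store L0 := 32  bus=[BusRdX]  L0: P0=I P1=I P2=M  mem[L0]=55
25. P0: store L0 := 11  bus=[BusRdX,Flush]  L0: P0=M P1=I P2=I  mem[L0]=32
26. P1: store L0 := 5  bus=[BusRdX,Flush]  L0: P0=I P1=M P2=I  mem[L0]=11
27. P2: store L0 := 47  bus=[BusRdX,Flush]  L0: P0=I P1=I P2=M  mem[L0]=5
28. P2: load  L0  bus=[-]  L0: P0=I P1=I P2=M  mem[L0]=5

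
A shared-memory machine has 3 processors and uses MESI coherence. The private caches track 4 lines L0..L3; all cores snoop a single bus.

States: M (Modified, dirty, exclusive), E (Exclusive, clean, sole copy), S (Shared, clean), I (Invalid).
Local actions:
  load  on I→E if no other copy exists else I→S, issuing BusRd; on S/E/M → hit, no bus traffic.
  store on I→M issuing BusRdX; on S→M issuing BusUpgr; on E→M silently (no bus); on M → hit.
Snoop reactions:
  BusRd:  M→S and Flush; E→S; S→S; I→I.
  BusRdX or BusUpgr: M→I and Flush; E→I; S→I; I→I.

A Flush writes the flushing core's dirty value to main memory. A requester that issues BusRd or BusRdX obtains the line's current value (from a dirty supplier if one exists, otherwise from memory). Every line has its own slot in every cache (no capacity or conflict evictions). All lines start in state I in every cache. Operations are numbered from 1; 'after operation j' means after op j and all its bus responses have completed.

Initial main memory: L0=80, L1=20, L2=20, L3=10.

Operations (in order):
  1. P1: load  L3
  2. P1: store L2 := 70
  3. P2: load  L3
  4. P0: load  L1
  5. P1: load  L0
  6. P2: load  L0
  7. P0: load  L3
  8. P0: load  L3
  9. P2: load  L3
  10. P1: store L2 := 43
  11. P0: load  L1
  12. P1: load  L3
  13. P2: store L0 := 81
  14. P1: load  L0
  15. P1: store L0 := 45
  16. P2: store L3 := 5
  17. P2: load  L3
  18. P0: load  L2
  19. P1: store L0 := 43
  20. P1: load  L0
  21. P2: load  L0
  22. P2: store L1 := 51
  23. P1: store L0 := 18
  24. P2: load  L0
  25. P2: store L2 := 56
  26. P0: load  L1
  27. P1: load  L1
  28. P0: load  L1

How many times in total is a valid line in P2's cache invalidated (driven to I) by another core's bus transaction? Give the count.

invalidations = 2

  op1 P1: load  L3 → I/E/I on L3; bus BusRd; mem=10
  op2 P1: store L2 := 70 → I/M/I on L2; bus BusRdX; mem=20
  op3 P2: load  L3 → I/S/S on L3; bus BusRd; mem=10
  op4 P0: load  L1 → E/I/I on L1; bus BusRd; mem=20
  op5 P1: load  L0 → I/E/I on L0; bus BusRd; mem=80
  op6 P2: load  L0 → I/S/S on L0; bus BusRd; mem=80
  op7 P0: load  L3 → S/S/S on L3; bus BusRd; mem=10
  op8 P0: load  L3 → S/S/S on L3; bus (none); mem=10
  op9 P2: load  L3 → S/S/S on L3; bus (none); mem=10
  op10 P1: store L2 := 43 → I/M/I on L2; bus (none); mem=20
  op11 P0: load  L1 → E/I/I on L1; bus (none); mem=20
  op12 P1: load  L3 → S/S/S on L3; bus (none); mem=10
  op13 P2: store L0 := 81 → I/I/M on L0; bus BusUpgr; mem=80
  op14 P1: load  L0 → I/S/S on L0; bus BusRd Flush; mem=81
  op15 P1: store L0 := 45 → I/M/I on L0; bus BusUpgr; mem=81
  op16 P2: store L3 := 5 → I/I/M on L3; bus BusUpgr; mem=10
  op17 P2: load  L3 → I/I/M on L3; bus (none); mem=10
  op18 P0: load  L2 → S/S/I on L2; bus BusRd Flush; mem=43
  op19 P1: store L0 := 43 → I/M/I on L0; bus (none); mem=81
  op20 P1: load  L0 → I/M/I on L0; bus (none); mem=81
  op21 P2: load  L0 → I/S/S on L0; bus BusRd Flush; mem=43
  op22 P2: store L1 := 51 → I/I/M on L1; bus BusRdX; mem=20
  op23 P1: store L0 := 18 → I/M/I on L0; bus BusUpgr; mem=43
  op24 P2: load  L0 → I/S/S on L0; bus BusRd Flush; mem=18
  op25 P2: store L2 := 56 → I/I/M on L2; bus BusRdX; mem=43
  op26 P0: load  L1 → S/I/S on L1; bus BusRd Flush; mem=51
  op27 P1: load  L1 → S/S/S on L1; bus BusRd; mem=51
  op28 P0: load  L1 → S/S/S on L1; bus (none); mem=51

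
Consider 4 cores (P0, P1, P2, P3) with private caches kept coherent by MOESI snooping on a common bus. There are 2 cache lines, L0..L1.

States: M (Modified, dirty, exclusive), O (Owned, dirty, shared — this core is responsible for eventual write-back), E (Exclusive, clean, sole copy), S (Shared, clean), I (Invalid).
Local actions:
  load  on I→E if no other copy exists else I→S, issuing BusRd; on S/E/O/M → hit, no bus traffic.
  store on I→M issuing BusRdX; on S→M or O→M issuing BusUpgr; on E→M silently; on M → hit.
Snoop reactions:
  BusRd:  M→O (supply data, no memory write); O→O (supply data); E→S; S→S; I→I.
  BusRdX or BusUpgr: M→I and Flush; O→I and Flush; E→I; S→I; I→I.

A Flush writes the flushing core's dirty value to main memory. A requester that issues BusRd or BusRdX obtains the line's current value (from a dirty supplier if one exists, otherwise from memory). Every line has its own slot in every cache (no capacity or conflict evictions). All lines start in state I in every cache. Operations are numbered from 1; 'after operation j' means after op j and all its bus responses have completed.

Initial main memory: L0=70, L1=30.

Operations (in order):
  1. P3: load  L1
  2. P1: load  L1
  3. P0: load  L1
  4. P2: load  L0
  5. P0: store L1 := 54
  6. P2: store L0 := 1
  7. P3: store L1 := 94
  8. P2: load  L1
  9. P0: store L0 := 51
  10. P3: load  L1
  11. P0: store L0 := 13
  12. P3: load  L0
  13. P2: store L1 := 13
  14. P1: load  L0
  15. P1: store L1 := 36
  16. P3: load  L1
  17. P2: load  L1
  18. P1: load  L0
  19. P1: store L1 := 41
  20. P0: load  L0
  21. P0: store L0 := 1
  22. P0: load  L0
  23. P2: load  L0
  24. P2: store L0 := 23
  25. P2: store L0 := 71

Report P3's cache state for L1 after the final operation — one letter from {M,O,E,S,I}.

  op1 P3: load  L1 → I/I/I/E on L1; bus BusRd; mem=30
  op2 P1: load  L1 → I/S/I/S on L1; bus BusRd; mem=30
  op3 P0: load  L1 → S/S/I/S on L1; bus BusRd; mem=30
  op4 P2: load  L0 → I/I/E/I on L0; bus BusRd; mem=70
  op5 P0: store L1 := 54 → M/I/I/I on L1; bus BusUpgr; mem=30
  op6 P2: store L0 := 1 → I/I/M/I on L0; bus (none); mem=70
  op7 P3: store L1 := 94 → I/I/I/M on L1; bus BusRdX Flush; mem=54
  op8 P2: load  L1 → I/I/S/O on L1; bus BusRd; mem=54
  op9 P0: store L0 := 51 → M/I/I/I on L0; bus BusRdX Flush; mem=1
  op10 P3: load  L1 → I/I/S/O on L1; bus (none); mem=54
  op11 P0: store L0 := 13 → M/I/I/I on L0; bus (none); mem=1
  op12 P3: load  L0 → O/I/I/S on L0; bus BusRd; mem=1
  op13 P2: store L1 := 13 → I/I/M/I on L1; bus BusUpgr Flush; mem=94
  op14 P1: load  L0 → O/S/I/S on L0; bus BusRd; mem=1
  op15 P1: store L1 := 36 → I/M/I/I on L1; bus BusRdX Flush; mem=13
  op16 P3: load  L1 → I/O/I/S on L1; bus BusRd; mem=13
  op17 P2: load  L1 → I/O/S/S on L1; bus BusRd; mem=13
  op18 P1: load  L0 → O/S/I/S on L0; bus (none); mem=1
  op19 P1: store L1 := 41 → I/M/I/I on L1; bus BusUpgr; mem=13
  op20 P0: load  L0 → O/S/I/S on L0; bus (none); mem=1
  op21 P0: store L0 := 1 → M/I/I/I on L0; bus BusUpgr; mem=1
  op22 P0: load  L0 → M/I/I/I on L0; bus (none); mem=1
  op23 P2: load  L0 → O/I/S/I on L0; bus BusRd; mem=1
  op24 P2: store L0 := 23 → I/I/M/I on L0; bus BusUpgr Flush; mem=1
  op25 P2: store L0 := 71 → I/I/M/I on L0; bus (none); mem=1

state = I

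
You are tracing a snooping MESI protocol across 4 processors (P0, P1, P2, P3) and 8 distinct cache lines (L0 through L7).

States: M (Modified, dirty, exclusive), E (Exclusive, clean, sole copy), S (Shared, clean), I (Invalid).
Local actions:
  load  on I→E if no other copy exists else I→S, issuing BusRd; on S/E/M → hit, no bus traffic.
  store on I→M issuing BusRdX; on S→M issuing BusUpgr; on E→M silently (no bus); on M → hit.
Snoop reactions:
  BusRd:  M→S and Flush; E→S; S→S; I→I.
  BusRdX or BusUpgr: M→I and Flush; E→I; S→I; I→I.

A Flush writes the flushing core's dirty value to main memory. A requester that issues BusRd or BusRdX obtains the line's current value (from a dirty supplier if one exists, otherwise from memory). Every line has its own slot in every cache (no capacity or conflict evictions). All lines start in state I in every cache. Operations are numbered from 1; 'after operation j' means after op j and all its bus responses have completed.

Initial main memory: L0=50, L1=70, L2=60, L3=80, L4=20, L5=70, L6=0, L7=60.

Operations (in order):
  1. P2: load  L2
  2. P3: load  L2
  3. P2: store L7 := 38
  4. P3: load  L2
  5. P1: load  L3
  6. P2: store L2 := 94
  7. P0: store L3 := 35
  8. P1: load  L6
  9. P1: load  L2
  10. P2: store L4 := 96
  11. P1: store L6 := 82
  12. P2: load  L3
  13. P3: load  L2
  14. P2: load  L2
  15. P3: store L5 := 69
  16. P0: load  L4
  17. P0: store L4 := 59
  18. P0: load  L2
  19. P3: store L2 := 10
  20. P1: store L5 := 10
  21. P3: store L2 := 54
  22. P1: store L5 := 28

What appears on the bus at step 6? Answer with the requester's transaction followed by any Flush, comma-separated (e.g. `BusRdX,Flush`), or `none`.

1. P2: load  L2  bus=[BusRd]  L2: P0=I P1=I P2=E P3=I  mem[L2]=60
2. P3: load  L2  bus=[BusRd]  L2: P0=I P1=I P2=S P3=S  mem[L2]=60
3. P2: store L7 := 38  bus=[BusRdX]  L7: P0=I P1=I P2=M P3=I  mem[L7]=60
4. P3: load  L2  bus=[-]  L2: P0=I P1=I P2=S P3=S  mem[L2]=60
5. P1: load  L3  bus=[BusRd]  L3: P0=I P1=E P2=I P3=I  mem[L3]=80
6. P2: store L2 := 94  bus=[BusUpgr]  L2: P0=I P1=I P2=M P3=I  mem[L2]=60
7. P0: store L3 := 35  bus=[BusRdX]  L3: P0=M P1=I P2=I P3=I  mem[L3]=80
8. P1: load  L6  bus=[BusRd]  L6: P0=I P1=E P2=I P3=I  mem[L6]=0
9. P1: load  L2  bus=[BusRd,Flush]  L2: P0=I P1=S P2=S P3=I  mem[L2]=94
10. P2: store L4 := 96  bus=[BusRdX]  L4: P0=I P1=I P2=M P3=I  mem[L4]=20
11. P1: store L6 := 82  bus=[-]  L6: P0=I P1=M P2=I P3=I  mem[L6]=0
12. P2: load  L3  bus=[BusRd,Flush]  L3: P0=S P1=I P2=S P3=I  mem[L3]=35
13. P3: load  L2  bus=[BusRd]  L2: P0=I P1=S P2=S P3=S  mem[L2]=94
14. P2: load  L2  bus=[-]  L2: P0=I P1=S P2=S P3=S  mem[L2]=94
15. P3: store L5 := 69  bus=[BusRdX]  L5: P0=I P1=I P2=I P3=M  mem[L5]=70
16. P0: load  L4  bus=[BusRd,Flush]  L4: P0=S P1=I P2=S P3=I  mem[L4]=96
17. P0: store L4 := 59  bus=[BusUpgr]  L4: P0=M P1=I P2=I P3=I  mem[L4]=96
18. P0: load  L2  bus=[BusRd]  L2: P0=S P1=S P2=S P3=S  mem[L2]=94
19. P3: store L2 := 10  bus=[BusUpgr]  L2: P0=I P1=I P2=I P3=M  mem[L2]=94
20. P1: store L5 := 10  bus=[BusRdX,Flush]  L5: P0=I P1=M P2=I P3=I  mem[L5]=69
21. P3: store L2 := 54  bus=[-]  L2: P0=I P1=I P2=I P3=M  mem[L2]=94
22. P1: store L5 := 28  bus=[-]  L5: P0=I P1=M P2=I P3=I  mem[L5]=69

bus = BusUpgr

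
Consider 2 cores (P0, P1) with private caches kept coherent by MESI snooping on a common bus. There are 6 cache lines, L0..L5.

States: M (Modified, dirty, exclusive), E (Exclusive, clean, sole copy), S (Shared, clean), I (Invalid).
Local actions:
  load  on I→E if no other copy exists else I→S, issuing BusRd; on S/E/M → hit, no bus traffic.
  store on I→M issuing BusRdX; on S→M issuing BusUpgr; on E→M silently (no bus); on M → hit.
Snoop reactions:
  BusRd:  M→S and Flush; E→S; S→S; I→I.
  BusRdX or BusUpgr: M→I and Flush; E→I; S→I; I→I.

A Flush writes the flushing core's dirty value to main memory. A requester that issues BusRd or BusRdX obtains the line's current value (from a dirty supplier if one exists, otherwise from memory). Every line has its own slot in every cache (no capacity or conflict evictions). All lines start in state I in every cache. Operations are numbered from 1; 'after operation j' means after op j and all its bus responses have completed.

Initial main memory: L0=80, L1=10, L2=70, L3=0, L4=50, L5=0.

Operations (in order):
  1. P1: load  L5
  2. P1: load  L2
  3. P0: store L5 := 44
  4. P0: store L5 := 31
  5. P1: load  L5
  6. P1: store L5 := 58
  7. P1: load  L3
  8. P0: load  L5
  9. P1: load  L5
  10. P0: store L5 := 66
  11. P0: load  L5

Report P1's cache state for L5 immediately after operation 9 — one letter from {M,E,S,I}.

step 1: P1: load  L5  ⟶  IE  (L5)  txn=BusRd  M[L5]=0
step 2: P1: load  L2  ⟶  IE  (L2)  txn=BusRd  M[L2]=70
step 3: P0: store L5 := 44  ⟶  MI  (L5)  txn=BusRdX  M[L5]=0
step 4: P0: store L5 := 31  ⟶  MI  (L5)  txn=∅  M[L5]=0
step 5: P1: load  L5  ⟶  SS  (L5)  txn=BusRd+Flush  M[L5]=31
step 6: P1: store L5 := 58  ⟶  IM  (L5)  txn=BusUpgr  M[L5]=31
step 7: P1: load  L3  ⟶  IE  (L3)  txn=BusRd  M[L3]=0
step 8: P0: load  L5  ⟶  SS  (L5)  txn=BusRd+Flush  M[L5]=58
step 9: P1: load  L5  ⟶  SS  (L5)  txn=∅  M[L5]=58
step 10: P0: store L5 := 66  ⟶  MI  (L5)  txn=BusUpgr  M[L5]=58
step 11: P0: load  L5  ⟶  MI  (L5)  txn=∅  M[L5]=58

state = S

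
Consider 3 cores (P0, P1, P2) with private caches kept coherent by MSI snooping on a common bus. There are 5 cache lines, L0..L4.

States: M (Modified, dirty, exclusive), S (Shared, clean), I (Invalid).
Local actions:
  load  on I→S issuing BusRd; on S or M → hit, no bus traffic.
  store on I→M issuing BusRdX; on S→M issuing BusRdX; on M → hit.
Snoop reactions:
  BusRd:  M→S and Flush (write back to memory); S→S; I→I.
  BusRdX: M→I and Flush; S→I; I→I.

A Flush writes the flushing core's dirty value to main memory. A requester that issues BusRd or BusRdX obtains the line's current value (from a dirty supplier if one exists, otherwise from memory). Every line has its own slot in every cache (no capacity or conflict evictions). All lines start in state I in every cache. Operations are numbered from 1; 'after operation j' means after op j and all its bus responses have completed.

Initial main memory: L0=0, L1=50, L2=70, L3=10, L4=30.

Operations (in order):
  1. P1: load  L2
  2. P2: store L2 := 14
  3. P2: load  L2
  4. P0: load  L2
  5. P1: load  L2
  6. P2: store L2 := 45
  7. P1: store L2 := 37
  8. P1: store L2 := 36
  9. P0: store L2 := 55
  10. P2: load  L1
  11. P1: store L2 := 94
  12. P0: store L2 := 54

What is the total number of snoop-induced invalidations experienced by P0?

step 1: P1: load  L2  ⟶  ISI  (L2)  txn=BusRd  M[L2]=70
step 2: P2: store L2 := 14  ⟶  IIM  (L2)  txn=BusRdX  M[L2]=70
step 3: P2: load  L2  ⟶  IIM  (L2)  txn=∅  M[L2]=70
step 4: P0: load  L2  ⟶  SIS  (L2)  txn=BusRd+Flush  M[L2]=14
step 5: P1: load  L2  ⟶  SSS  (L2)  txn=BusRd  M[L2]=14
step 6: P2: store L2 := 45  ⟶  IIM  (L2)  txn=BusRdX  M[L2]=14
step 7: P1: store L2 := 37  ⟶  IMI  (L2)  txn=BusRdX+Flush  M[L2]=45
step 8: P1: store L2 := 36  ⟶  IMI  (L2)  txn=∅  M[L2]=45
step 9: P0: store L2 := 55  ⟶  MII  (L2)  txn=BusRdX+Flush  M[L2]=36
step 10: P2: load  L1  ⟶  IIS  (L1)  txn=BusRd  M[L1]=50
step 11: P1: store L2 := 94  ⟶  IMI  (L2)  txn=BusRdX+Flush  M[L2]=55
step 12: P0: store L2 := 54  ⟶  MII  (L2)  txn=BusRdX+Flush  M[L2]=94

invalidations = 2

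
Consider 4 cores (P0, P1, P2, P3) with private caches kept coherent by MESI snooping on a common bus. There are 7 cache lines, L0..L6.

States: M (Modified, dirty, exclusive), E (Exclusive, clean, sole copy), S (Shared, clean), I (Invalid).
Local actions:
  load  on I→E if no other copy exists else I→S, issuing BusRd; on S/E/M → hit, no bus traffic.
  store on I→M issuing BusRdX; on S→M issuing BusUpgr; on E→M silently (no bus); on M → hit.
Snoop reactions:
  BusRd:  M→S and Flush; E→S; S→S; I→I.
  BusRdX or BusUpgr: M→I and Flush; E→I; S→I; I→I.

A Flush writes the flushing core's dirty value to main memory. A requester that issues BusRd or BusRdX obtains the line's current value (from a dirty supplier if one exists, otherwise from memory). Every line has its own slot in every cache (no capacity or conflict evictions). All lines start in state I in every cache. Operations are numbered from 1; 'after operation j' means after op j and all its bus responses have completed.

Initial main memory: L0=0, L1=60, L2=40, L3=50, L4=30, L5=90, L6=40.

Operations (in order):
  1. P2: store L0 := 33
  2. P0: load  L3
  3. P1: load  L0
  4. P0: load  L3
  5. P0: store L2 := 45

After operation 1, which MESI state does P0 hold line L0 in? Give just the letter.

step 1: P2: store L0 := 33  ⟶  IIMI  (L0)  txn=BusRdX  M[L0]=0
step 2: P0: load  L3  ⟶  EIII  (L3)  txn=BusRd  M[L3]=50
step 3: P1: load  L0  ⟶  ISSI  (L0)  txn=BusRd+Flush  M[L0]=33
step 4: P0: load  L3  ⟶  EIII  (L3)  txn=∅  M[L3]=50
step 5: P0: store L2 := 45  ⟶  MIII  (L2)  txn=BusRdX  M[L2]=40

state = I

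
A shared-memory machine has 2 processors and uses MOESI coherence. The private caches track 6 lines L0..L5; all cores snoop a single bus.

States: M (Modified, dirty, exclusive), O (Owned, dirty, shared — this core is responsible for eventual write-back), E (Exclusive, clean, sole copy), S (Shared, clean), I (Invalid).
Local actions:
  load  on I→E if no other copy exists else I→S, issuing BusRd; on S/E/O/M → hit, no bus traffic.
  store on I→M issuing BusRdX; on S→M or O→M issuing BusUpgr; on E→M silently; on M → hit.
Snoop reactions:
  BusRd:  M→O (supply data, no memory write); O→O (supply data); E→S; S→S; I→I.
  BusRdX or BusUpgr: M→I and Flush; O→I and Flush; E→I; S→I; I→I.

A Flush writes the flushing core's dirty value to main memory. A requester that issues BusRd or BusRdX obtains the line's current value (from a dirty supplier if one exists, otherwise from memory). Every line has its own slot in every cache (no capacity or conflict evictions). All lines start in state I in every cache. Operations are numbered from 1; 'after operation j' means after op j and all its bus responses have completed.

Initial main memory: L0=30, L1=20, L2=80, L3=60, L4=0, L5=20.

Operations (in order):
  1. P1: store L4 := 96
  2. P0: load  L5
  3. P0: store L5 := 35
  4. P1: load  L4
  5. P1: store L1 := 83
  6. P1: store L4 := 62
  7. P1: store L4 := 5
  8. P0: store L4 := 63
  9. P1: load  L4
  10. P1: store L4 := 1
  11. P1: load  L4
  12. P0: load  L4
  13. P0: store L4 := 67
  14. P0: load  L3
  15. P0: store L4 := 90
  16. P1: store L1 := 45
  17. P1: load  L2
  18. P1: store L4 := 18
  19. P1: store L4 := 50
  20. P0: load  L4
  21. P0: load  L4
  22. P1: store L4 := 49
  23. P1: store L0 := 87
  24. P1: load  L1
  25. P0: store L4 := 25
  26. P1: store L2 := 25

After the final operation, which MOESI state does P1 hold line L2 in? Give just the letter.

state = M

1. P1: store L4 := 96  bus=[BusRdX]  L4: P0=I P1=M  mem[L4]=0
2. P0: load  L5  bus=[BusRd]  L5: P0=E P1=I  mem[L5]=20
3. P0: store L5 := 35  bus=[-]  L5: P0=M P1=I  mem[L5]=20
4. P1: load  L4  bus=[-]  L4: P0=I P1=M  mem[L4]=0
5. P1: store L1 := 83  bus=[BusRdX]  L1: P0=I P1=M  mem[L1]=20
6. P1: store L4 := 62  bus=[-]  L4: P0=I P1=M  mem[L4]=0
7. P1: store L4 := 5  bus=[-]  L4: P0=I P1=M  mem[L4]=0
8. P0: store L4 := 63  bus=[BusRdX,Flush]  L4: P0=M P1=I  mem[L4]=5
9. P1: load  L4  bus=[BusRd]  L4: P0=O P1=S  mem[L4]=5
10. P1: store L4 := 1  bus=[BusUpgr,Flush]  L4: P0=I P1=M  mem[L4]=63
11. P1: load  L4  bus=[-]  L4: P0=I P1=M  mem[L4]=63
12. P0: load  L4  bus=[BusRd]  L4: P0=S P1=O  mem[L4]=63
13. P0: store L4 := 67  bus=[BusUpgr,Flush]  L4: P0=M P1=I  mem[L4]=1
14. P0: load  L3  bus=[BusRd]  L3: P0=E P1=I  mem[L3]=60
15. P0: store L4 := 90  bus=[-]  L4: P0=M P1=I  mem[L4]=1
16. P1: store L1 := 45  bus=[-]  L1: P0=I P1=M  mem[L1]=20
17. P1: load  L2  bus=[BusRd]  L2: P0=I P1=E  mem[L2]=80
18. P1: store L4 := 18  bus=[BusRdX,Flush]  L4: P0=I P1=M  mem[L4]=90
19. P1: store L4 := 50  bus=[-]  L4: P0=I P1=M  mem[L4]=90
20. P0: load  L4  bus=[BusRd]  L4: P0=S P1=O  mem[L4]=90
21. P0: load  L4  bus=[-]  L4: P0=S P1=O  mem[L4]=90
22. P1: store L4 := 49  bus=[BusUpgr]  L4: P0=I P1=M  mem[L4]=90
23. P1: store L0 := 87  bus=[BusRdX]  L0: P0=I P1=M  mem[L0]=30
24. P1: load  L1  bus=[-]  L1: P0=I P1=M  mem[L1]=20
25. P0: store L4 := 25  bus=[BusRdX,Flush]  L4: P0=M P1=I  mem[L4]=49
26. P1: store L2 := 25  bus=[-]  L2: P0=I P1=M  mem[L2]=80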